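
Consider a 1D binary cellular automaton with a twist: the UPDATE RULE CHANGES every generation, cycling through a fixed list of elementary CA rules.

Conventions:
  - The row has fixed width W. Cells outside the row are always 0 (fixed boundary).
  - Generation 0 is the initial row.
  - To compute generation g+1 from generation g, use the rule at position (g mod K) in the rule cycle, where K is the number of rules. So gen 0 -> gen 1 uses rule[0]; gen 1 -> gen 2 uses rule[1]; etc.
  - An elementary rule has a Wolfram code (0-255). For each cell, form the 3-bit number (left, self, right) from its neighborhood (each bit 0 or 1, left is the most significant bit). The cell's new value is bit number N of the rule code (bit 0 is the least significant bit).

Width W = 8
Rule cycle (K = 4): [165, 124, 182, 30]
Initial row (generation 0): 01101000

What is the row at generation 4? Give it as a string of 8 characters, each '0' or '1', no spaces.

Gen 0: 01101000
Gen 1 (rule 165): 00011011
Gen 2 (rule 124): 00011111
Gen 3 (rule 182): 00101110
Gen 4 (rule 30): 01101001

Answer: 01101001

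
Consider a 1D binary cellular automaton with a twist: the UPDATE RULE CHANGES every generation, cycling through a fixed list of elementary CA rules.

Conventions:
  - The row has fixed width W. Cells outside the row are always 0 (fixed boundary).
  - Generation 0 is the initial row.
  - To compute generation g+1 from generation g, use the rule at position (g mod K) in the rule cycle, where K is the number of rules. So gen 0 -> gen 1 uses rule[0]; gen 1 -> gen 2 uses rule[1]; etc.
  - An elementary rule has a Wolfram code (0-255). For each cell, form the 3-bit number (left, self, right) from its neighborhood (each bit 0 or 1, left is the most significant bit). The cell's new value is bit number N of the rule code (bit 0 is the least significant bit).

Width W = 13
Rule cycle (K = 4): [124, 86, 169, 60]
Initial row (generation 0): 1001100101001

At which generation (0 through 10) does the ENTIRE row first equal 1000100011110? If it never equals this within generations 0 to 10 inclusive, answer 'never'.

Answer: never

Derivation:
Gen 0: 1001100101001
Gen 1 (rule 124): 1101110111101
Gen 2 (rule 86): 0100010000101
Gen 3 (rule 169): 0001000110010
Gen 4 (rule 60): 0001100101011
Gen 5 (rule 124): 0001110111111
Gen 6 (rule 86): 0010010000001
Gen 7 (rule 169): 1000000111100
Gen 8 (rule 60): 1100000100010
Gen 9 (rule 124): 1110000110011
Gen 10 (rule 86): 0011001011101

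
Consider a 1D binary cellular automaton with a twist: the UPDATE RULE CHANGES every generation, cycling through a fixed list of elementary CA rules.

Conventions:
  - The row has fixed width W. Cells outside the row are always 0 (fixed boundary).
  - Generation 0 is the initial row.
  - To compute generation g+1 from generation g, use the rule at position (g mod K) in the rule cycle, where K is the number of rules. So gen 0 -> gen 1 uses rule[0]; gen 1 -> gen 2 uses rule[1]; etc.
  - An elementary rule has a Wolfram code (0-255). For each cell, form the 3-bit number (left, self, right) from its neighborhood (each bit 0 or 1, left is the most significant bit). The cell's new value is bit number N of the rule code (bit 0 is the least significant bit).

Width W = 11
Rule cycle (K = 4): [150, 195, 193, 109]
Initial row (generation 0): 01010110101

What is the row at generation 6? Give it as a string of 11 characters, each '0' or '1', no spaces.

Gen 0: 01010110101
Gen 1 (rule 150): 11010000101
Gen 2 (rule 195): 01000111000
Gen 3 (rule 193): 00010011011
Gen 4 (rule 109): 11010011111
Gen 5 (rule 150): 00011101110
Gen 6 (rule 195): 11101100110

Answer: 11101100110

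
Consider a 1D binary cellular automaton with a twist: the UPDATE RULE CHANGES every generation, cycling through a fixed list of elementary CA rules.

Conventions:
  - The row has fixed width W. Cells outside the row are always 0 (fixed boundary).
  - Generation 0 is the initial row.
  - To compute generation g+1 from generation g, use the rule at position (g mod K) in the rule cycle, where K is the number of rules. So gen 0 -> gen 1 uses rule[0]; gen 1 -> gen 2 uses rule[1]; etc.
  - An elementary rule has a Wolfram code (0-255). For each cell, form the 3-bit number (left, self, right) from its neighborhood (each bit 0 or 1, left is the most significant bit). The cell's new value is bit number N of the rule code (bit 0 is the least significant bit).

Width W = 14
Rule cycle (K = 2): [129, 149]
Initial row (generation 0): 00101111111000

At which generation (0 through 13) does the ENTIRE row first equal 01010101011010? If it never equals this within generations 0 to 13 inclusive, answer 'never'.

Gen 0: 00101111111000
Gen 1 (rule 129): 10000111110011
Gen 2 (rule 149): 11110011101000
Gen 3 (rule 129): 01100001000011
Gen 4 (rule 149): 00011101111000
Gen 5 (rule 129): 11001000110011
Gen 6 (rule 149): 00101110001000
Gen 7 (rule 129): 10000100100011
Gen 8 (rule 149): 11110110111000
Gen 9 (rule 129): 01100000010011
Gen 10 (rule 149): 00011111011000
Gen 11 (rule 129): 11001110000011
Gen 12 (rule 149): 00100101111000
Gen 13 (rule 129): 10000000110011

Answer: never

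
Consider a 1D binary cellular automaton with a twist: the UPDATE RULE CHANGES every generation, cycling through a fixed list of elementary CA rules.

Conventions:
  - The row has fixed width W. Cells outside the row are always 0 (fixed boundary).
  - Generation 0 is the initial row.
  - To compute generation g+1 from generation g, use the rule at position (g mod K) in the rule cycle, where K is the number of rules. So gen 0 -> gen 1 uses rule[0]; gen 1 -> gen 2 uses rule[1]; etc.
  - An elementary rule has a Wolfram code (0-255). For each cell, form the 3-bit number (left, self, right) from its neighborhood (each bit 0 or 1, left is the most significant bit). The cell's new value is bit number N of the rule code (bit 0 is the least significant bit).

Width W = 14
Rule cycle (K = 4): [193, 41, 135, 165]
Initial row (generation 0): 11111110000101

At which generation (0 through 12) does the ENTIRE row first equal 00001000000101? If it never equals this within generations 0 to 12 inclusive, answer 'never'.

Gen 0: 11111110000101
Gen 1 (rule 193): 01111110110000
Gen 2 (rule 41): 01000001100111
Gen 3 (rule 135): 11011110001010
Gen 4 (rule 165): 00101100101110
Gen 5 (rule 193): 10000100000110
Gen 6 (rule 41): 00110001110100
Gen 7 (rule 135): 11000110100101
Gen 8 (rule 165): 00010001100111
Gen 9 (rule 193): 11000100100011
Gen 10 (rule 41): 10010000001010
Gen 11 (rule 135): 10110111111010
Gen 12 (rule 165): 11001011110110

Answer: never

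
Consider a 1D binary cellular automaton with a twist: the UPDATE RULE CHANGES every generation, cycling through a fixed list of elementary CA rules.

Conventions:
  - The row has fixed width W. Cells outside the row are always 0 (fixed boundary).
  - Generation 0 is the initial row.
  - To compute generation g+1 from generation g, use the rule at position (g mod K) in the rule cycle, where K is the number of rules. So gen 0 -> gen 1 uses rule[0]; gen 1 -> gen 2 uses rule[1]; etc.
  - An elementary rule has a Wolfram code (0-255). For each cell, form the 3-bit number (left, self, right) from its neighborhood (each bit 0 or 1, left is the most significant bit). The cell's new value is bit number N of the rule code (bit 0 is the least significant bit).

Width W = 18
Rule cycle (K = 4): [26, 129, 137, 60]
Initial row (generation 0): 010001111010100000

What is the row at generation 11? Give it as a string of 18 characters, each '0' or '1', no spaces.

Gen 0: 010001111010100000
Gen 1 (rule 26): 101011000000010000
Gen 2 (rule 129): 000000011111000111
Gen 3 (rule 137): 111111011110010110
Gen 4 (rule 60): 100000110001011101
Gen 5 (rule 26): 010001101010010000
Gen 6 (rule 129): 000100000000000111
Gen 7 (rule 137): 110001111111110110
Gen 8 (rule 60): 101001000000001101
Gen 9 (rule 26): 000110100000011000
Gen 10 (rule 129): 110000001111000011
Gen 11 (rule 137): 100111101110011010

Answer: 100111101110011010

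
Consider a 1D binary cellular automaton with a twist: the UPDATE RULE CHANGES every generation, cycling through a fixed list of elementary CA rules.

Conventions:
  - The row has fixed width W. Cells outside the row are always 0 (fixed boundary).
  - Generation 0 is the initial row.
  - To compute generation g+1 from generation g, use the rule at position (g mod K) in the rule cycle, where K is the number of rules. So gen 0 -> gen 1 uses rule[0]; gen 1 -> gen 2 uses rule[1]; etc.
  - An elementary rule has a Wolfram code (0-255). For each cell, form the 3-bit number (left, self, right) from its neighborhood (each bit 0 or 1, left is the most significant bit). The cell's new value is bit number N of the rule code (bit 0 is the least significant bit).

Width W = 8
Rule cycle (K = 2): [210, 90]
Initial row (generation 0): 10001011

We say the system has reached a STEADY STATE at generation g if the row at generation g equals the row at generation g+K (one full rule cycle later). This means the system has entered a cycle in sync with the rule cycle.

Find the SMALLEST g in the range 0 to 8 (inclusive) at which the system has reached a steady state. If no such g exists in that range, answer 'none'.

Answer: 1

Derivation:
Gen 0: 10001011
Gen 1 (rule 210): 01010001
Gen 2 (rule 90): 10001010
Gen 3 (rule 210): 01010001
Gen 4 (rule 90): 10001010
Gen 5 (rule 210): 01010001
Gen 6 (rule 90): 10001010
Gen 7 (rule 210): 01010001
Gen 8 (rule 90): 10001010
Gen 9 (rule 210): 01010001
Gen 10 (rule 90): 10001010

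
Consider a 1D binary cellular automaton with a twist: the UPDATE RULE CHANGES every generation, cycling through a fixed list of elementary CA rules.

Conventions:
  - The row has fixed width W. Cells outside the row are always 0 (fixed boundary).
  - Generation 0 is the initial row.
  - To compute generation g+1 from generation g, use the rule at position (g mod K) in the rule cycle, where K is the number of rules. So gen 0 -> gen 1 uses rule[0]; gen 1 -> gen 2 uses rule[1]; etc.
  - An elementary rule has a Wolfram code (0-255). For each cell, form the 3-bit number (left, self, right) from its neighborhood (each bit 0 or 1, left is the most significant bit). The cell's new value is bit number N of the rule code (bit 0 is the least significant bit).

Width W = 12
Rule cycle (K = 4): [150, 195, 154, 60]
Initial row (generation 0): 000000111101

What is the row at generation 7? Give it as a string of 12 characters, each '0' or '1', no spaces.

Answer: 101001101110

Derivation:
Gen 0: 000000111101
Gen 1 (rule 150): 000001011001
Gen 2 (rule 195): 111110001010
Gen 3 (rule 154): 111101010001
Gen 4 (rule 60): 100011111001
Gen 5 (rule 150): 110101110111
Gen 6 (rule 195): 010000110011
Gen 7 (rule 154): 101001101110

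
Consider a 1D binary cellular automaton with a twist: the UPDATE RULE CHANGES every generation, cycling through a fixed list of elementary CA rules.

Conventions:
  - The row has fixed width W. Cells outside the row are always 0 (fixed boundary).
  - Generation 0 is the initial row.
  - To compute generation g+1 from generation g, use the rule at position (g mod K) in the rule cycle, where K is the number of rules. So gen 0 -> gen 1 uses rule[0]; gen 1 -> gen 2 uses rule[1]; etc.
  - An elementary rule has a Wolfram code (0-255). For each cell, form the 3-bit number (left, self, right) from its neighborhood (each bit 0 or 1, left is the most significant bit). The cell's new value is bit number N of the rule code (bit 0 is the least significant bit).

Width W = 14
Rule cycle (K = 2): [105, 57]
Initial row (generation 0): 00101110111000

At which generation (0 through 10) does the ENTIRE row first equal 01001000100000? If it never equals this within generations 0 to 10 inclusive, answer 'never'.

Gen 0: 00101110111000
Gen 1 (rule 105): 10011011101011
Gen 2 (rule 57): 01010110010110
Gen 3 (rule 105): 00101110001110
Gen 4 (rule 57): 10011001101001
Gen 5 (rule 105): 00011001110000
Gen 6 (rule 57): 11010101001111
Gen 7 (rule 105): 11101010001001
Gen 8 (rule 57): 10010101100100
Gen 9 (rule 105): 00001011100001
Gen 10 (rule 57): 11100110011100

Answer: never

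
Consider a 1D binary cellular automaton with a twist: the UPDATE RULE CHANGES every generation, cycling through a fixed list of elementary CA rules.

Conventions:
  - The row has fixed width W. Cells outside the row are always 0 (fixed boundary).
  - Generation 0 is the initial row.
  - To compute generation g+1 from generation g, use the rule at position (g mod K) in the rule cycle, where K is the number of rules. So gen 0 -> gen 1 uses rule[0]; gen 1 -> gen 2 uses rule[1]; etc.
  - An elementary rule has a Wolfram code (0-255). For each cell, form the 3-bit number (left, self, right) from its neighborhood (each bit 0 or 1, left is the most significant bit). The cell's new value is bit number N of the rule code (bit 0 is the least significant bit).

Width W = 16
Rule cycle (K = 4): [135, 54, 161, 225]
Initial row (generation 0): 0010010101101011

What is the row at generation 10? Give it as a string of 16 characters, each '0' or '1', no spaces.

Gen 0: 0010010101101011
Gen 1 (rule 135): 1110110100001000
Gen 2 (rule 54): 0001001110011100
Gen 3 (rule 161): 1100000100001001
Gen 4 (rule 225): 0101110001100000
Gen 5 (rule 135): 1100100110001111
Gen 6 (rule 54): 0011111001010000
Gen 7 (rule 161): 1001110000100111
Gen 8 (rule 225): 0000110110000011
Gen 9 (rule 135): 1111000000111100
Gen 10 (rule 54): 0000100001000010

Answer: 0000100001000010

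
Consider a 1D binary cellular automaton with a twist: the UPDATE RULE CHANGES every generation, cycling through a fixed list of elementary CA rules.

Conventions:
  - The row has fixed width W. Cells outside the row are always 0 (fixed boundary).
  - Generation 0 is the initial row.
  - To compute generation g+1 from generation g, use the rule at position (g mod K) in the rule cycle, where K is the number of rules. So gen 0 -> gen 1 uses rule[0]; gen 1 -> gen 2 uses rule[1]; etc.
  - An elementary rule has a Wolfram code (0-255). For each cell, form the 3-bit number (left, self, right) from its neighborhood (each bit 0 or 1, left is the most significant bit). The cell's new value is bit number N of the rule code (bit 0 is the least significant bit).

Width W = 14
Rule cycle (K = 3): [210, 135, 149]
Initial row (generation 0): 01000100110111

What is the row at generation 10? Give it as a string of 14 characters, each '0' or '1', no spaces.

Answer: 01101010011101

Derivation:
Gen 0: 01000100110111
Gen 1 (rule 210): 10101011010011
Gen 2 (rule 135): 10101000010100
Gen 3 (rule 149): 10101111010111
Gen 4 (rule 210): 00000111000011
Gen 5 (rule 135): 11111010011100
Gen 6 (rule 149): 01110011001011
Gen 7 (rule 210): 10111101110001
Gen 8 (rule 135): 10011000100111
Gen 9 (rule 149): 11000110110010
Gen 10 (rule 210): 01101010011101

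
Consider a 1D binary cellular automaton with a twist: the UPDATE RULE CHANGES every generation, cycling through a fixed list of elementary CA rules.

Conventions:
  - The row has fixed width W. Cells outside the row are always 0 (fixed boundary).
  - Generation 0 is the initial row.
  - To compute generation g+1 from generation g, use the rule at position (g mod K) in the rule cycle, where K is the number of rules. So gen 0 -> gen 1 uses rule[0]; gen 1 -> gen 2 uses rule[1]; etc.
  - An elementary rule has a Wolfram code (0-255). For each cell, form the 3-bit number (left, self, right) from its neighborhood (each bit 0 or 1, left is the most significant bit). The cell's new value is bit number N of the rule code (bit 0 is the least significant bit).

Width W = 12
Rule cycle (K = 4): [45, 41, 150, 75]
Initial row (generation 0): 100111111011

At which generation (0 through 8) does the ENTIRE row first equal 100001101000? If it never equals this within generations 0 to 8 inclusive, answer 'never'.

Answer: 5

Derivation:
Gen 0: 100111111011
Gen 1 (rule 45): 100100000110
Gen 2 (rule 41): 000001110100
Gen 3 (rule 150): 000010100110
Gen 4 (rule 75): 111100001110
Gen 5 (rule 45): 100001101000
Gen 6 (rule 41): 001101010011
Gen 7 (rule 150): 010001011100
Gen 8 (rule 75): 100110010101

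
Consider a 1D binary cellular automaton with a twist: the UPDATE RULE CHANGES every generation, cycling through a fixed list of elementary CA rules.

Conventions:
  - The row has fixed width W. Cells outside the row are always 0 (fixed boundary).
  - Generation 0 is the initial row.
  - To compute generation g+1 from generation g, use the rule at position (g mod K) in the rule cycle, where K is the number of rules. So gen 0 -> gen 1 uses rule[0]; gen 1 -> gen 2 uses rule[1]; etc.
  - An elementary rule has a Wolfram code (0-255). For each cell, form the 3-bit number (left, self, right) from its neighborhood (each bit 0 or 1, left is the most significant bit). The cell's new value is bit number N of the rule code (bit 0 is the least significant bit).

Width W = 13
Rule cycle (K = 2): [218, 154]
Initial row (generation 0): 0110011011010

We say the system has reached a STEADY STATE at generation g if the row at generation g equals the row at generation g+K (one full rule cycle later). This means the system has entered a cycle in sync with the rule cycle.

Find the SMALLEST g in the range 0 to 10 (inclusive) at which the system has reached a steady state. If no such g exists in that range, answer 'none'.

Answer: 7

Derivation:
Gen 0: 0110011011010
Gen 1 (rule 218): 1111111011001
Gen 2 (rule 154): 1111110010110
Gen 3 (rule 218): 1111111100111
Gen 4 (rule 154): 1111111011110
Gen 5 (rule 218): 1111111011111
Gen 6 (rule 154): 1111110011110
Gen 7 (rule 218): 1111111111111
Gen 8 (rule 154): 1111111111110
Gen 9 (rule 218): 1111111111111
Gen 10 (rule 154): 1111111111110
Gen 11 (rule 218): 1111111111111
Gen 12 (rule 154): 1111111111110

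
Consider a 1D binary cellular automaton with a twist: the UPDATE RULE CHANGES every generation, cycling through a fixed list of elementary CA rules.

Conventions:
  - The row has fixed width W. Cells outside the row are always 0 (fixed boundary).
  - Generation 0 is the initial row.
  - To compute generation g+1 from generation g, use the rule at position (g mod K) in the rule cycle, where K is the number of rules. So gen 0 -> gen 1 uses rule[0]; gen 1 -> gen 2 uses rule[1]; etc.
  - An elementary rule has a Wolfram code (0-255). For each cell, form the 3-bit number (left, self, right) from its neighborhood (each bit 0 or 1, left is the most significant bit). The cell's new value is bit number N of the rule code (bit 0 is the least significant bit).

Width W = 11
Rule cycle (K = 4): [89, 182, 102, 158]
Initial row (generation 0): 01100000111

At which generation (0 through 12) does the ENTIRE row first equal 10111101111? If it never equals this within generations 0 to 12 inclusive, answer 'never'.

Gen 0: 01100000111
Gen 1 (rule 89): 01111110101
Gen 2 (rule 182): 10111101111
Gen 3 (rule 102): 11000110001
Gen 4 (rule 158): 10101101011
Gen 5 (rule 89): 00001100011
Gen 6 (rule 182): 00010010100
Gen 7 (rule 102): 00110111100
Gen 8 (rule 158): 01100111010
Gen 9 (rule 89): 01110101001
Gen 10 (rule 182): 10101111111
Gen 11 (rule 102): 11110000001
Gen 12 (rule 158): 11101000011

Answer: 2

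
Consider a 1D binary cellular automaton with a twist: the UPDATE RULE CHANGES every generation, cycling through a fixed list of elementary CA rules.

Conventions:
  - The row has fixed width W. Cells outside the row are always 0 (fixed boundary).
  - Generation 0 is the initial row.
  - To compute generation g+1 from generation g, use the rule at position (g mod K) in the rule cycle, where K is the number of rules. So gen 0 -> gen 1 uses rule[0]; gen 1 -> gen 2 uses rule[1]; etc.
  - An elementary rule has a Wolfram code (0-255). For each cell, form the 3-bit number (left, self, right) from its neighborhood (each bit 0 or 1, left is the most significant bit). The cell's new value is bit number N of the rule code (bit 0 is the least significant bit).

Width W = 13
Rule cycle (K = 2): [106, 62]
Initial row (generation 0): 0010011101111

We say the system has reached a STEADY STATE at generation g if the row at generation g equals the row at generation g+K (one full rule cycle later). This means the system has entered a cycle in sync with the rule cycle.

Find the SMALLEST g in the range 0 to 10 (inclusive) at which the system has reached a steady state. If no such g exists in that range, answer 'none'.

Answer: none

Derivation:
Gen 0: 0010011101111
Gen 1 (rule 106): 0100110111001
Gen 2 (rule 62): 1111101100111
Gen 3 (rule 106): 1000111101101
Gen 4 (rule 62): 1101100011011
Gen 5 (rule 106): 1111100111111
Gen 6 (rule 62): 1000011100000
Gen 7 (rule 106): 0000110100000
Gen 8 (rule 62): 0001101110000
Gen 9 (rule 106): 0011111010000
Gen 10 (rule 62): 0110000111000
Gen 11 (rule 106): 1110001101000
Gen 12 (rule 62): 1001011011100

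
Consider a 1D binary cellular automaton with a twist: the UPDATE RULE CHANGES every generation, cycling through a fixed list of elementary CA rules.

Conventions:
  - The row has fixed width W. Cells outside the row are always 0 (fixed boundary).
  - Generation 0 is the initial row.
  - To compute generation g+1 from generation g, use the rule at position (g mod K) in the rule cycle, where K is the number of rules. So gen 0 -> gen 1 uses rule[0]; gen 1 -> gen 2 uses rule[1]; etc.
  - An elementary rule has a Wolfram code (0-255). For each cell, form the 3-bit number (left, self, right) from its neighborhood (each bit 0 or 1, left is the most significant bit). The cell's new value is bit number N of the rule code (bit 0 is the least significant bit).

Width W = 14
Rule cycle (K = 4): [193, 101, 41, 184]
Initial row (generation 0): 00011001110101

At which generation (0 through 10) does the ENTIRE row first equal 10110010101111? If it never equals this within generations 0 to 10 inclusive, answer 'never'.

Gen 0: 00011001110101
Gen 1 (rule 193): 11001000110000
Gen 2 (rule 101): 01001010010111
Gen 3 (rule 41): 00000100001100
Gen 4 (rule 184): 00000010001010
Gen 5 (rule 193): 11111000100000
Gen 6 (rule 101): 00001010101111
Gen 7 (rule 41): 11100101011000
Gen 8 (rule 184): 11010010110100
Gen 9 (rule 193): 01000000010001
Gen 10 (rule 101): 01011111010101

Answer: never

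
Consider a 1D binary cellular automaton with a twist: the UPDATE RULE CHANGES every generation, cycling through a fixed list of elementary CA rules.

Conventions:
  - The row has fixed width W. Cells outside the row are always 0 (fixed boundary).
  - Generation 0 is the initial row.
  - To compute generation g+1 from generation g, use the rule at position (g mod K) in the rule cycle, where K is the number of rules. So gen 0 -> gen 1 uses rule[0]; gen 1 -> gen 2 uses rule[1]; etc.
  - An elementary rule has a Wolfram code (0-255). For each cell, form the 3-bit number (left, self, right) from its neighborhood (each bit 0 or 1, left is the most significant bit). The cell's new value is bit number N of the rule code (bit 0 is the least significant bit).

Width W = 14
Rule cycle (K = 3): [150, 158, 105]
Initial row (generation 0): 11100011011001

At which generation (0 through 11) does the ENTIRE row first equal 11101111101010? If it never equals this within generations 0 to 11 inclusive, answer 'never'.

Gen 0: 11100011011001
Gen 1 (rule 150): 01010100000111
Gen 2 (rule 158): 11010110001110
Gen 3 (rule 105): 11101110101010
Gen 4 (rule 150): 01000100101011
Gen 5 (rule 158): 11101111101010
Gen 6 (rule 105): 10111000110100
Gen 7 (rule 150): 10010101000110
Gen 8 (rule 158): 11110101101101
Gen 9 (rule 105): 10011011111110
Gen 10 (rule 150): 11100001111101
Gen 11 (rule 158): 11010011111001

Answer: 5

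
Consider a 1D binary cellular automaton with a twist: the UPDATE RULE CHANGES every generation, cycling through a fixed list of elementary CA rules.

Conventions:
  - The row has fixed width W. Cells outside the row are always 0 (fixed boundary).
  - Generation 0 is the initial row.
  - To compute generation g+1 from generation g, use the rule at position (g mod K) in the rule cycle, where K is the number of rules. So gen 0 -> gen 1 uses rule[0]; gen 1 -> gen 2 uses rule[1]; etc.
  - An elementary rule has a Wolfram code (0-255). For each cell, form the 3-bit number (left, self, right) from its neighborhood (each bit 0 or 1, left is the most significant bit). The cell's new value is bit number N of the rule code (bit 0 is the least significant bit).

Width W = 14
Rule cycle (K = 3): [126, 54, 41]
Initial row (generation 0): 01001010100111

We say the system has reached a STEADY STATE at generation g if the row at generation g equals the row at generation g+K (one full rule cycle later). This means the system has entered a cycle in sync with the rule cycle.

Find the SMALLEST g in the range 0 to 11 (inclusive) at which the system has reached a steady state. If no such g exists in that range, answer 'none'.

Answer: none

Derivation:
Gen 0: 01001010100111
Gen 1 (rule 126): 11111111111101
Gen 2 (rule 54): 00000000000011
Gen 3 (rule 41): 11111111111010
Gen 4 (rule 126): 10000000001111
Gen 5 (rule 54): 11000000010000
Gen 6 (rule 41): 10011111000111
Gen 7 (rule 126): 11110001101101
Gen 8 (rule 54): 00001010010011
Gen 9 (rule 41): 11100100000010
Gen 10 (rule 126): 10111110000111
Gen 11 (rule 54): 11000001001000
Gen 12 (rule 41): 10011100000011
Gen 13 (rule 126): 11110110000111
Gen 14 (rule 54): 00001001001000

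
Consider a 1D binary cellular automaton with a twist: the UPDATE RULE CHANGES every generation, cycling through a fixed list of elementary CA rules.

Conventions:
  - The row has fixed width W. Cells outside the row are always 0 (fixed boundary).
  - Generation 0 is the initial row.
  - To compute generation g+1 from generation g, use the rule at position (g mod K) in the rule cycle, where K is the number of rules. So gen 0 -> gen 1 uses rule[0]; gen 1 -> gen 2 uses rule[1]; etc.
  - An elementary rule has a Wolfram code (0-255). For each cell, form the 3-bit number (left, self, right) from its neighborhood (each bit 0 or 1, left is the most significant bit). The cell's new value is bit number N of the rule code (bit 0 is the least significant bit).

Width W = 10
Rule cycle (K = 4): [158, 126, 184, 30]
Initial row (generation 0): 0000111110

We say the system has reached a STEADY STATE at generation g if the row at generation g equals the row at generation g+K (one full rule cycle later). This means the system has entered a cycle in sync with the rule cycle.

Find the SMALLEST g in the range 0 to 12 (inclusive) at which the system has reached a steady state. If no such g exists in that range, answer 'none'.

Gen 0: 0000111110
Gen 1 (rule 158): 0001111101
Gen 2 (rule 126): 0011000111
Gen 3 (rule 184): 0010100110
Gen 4 (rule 30): 0110111101
Gen 5 (rule 158): 1100111001
Gen 6 (rule 126): 1111101111
Gen 7 (rule 184): 1111011110
Gen 8 (rule 30): 1000010001
Gen 9 (rule 158): 1100111011
Gen 10 (rule 126): 1111101111
Gen 11 (rule 184): 1111011110
Gen 12 (rule 30): 1000010001
Gen 13 (rule 158): 1100111011
Gen 14 (rule 126): 1111101111
Gen 15 (rule 184): 1111011110
Gen 16 (rule 30): 1000010001

Answer: 6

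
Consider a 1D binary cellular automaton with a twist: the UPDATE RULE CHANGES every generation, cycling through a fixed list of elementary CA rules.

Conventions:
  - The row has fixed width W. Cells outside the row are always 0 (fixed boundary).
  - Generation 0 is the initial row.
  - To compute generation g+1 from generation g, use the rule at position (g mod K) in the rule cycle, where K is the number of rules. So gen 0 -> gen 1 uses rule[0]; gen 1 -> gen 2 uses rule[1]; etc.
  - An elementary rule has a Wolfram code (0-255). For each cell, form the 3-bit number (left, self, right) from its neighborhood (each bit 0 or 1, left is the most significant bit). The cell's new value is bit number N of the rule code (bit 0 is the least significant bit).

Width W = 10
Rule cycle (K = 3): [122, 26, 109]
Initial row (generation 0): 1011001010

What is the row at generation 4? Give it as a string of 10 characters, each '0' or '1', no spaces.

Gen 0: 1011001010
Gen 1 (rule 122): 0111110101
Gen 2 (rule 26): 1100000000
Gen 3 (rule 109): 1101111111
Gen 4 (rule 122): 1111000001

Answer: 1111000001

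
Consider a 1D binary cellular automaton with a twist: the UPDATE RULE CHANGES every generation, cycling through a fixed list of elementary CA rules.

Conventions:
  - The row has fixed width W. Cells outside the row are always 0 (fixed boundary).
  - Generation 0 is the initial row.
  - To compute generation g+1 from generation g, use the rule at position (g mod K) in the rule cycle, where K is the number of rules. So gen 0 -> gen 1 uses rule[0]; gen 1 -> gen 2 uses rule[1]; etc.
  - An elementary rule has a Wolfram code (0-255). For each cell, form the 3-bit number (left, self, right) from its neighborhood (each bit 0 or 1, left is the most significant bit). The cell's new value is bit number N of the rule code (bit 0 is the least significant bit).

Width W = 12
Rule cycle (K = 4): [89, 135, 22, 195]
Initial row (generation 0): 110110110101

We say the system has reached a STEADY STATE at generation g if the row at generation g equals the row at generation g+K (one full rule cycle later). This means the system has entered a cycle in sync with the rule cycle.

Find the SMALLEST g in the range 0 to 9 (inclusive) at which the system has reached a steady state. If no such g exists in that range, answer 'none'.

Answer: none

Derivation:
Gen 0: 110110110101
Gen 1 (rule 89): 110110110000
Gen 2 (rule 135): 000000000111
Gen 3 (rule 22): 000000001000
Gen 4 (rule 195): 111111110011
Gen 5 (rule 89): 100000011011
Gen 6 (rule 135): 101111100000
Gen 7 (rule 22): 100000010000
Gen 8 (rule 195): 001111100111
Gen 9 (rule 89): 101000110101
Gen 10 (rule 135): 101011000101
Gen 11 (rule 22): 101000101101
Gen 12 (rule 195): 000011000100
Gen 13 (rule 89): 111011110011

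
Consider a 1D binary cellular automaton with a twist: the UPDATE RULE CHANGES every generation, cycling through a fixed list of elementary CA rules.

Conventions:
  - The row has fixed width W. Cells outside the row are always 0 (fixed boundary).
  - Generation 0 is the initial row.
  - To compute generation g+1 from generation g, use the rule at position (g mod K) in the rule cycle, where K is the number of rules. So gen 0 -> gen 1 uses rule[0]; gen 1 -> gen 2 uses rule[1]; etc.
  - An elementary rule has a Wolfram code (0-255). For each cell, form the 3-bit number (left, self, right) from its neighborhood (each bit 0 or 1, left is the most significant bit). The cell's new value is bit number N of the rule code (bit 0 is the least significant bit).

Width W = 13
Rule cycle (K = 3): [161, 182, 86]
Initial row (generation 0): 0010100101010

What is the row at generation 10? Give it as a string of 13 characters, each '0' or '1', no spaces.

Answer: 0001000010100

Derivation:
Gen 0: 0010100101010
Gen 1 (rule 161): 1001000010100
Gen 2 (rule 182): 1111100111110
Gen 3 (rule 86): 0000111000011
Gen 4 (rule 161): 1110010011000
Gen 5 (rule 182): 0101111100100
Gen 6 (rule 86): 1100000111110
Gen 7 (rule 161): 0001110011100
Gen 8 (rule 182): 0010101101010
Gen 9 (rule 86): 0110100101011
Gen 10 (rule 161): 0001000010100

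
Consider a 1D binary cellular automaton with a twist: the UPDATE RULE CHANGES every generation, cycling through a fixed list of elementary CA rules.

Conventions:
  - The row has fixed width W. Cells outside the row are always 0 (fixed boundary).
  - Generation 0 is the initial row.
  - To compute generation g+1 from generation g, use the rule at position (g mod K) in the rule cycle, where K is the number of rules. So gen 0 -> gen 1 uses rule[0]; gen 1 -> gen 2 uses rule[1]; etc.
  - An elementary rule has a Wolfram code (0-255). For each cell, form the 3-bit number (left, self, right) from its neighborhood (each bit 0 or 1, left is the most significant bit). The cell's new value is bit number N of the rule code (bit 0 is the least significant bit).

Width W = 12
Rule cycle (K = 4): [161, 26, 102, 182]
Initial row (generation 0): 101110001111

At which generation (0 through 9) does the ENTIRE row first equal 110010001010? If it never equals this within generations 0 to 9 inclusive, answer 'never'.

Answer: 6

Derivation:
Gen 0: 101110001111
Gen 1 (rule 161): 010100100110
Gen 2 (rule 26): 100011011101
Gen 3 (rule 102): 100101100111
Gen 4 (rule 182): 111110011010
Gen 5 (rule 161): 011100000100
Gen 6 (rule 26): 110010001010
Gen 7 (rule 102): 010110011110
Gen 8 (rule 182): 111001101101
Gen 9 (rule 161): 010000010010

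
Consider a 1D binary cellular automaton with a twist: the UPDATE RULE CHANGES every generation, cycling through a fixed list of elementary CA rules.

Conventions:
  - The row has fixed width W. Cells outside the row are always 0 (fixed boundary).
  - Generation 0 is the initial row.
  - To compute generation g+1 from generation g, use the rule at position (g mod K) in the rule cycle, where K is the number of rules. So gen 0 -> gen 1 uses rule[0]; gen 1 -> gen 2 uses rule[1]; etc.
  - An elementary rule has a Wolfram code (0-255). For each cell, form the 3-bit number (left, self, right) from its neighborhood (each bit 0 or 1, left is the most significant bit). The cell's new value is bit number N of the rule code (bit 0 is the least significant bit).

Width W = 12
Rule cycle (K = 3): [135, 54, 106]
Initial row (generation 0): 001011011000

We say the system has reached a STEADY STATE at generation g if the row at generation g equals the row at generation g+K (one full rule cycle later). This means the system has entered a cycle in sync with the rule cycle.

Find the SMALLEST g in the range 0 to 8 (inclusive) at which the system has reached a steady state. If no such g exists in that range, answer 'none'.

Answer: 2

Derivation:
Gen 0: 001011011000
Gen 1 (rule 135): 111000000011
Gen 2 (rule 54): 000100000100
Gen 3 (rule 106): 001000001000
Gen 4 (rule 135): 111011111011
Gen 5 (rule 54): 000100000100
Gen 6 (rule 106): 001000001000
Gen 7 (rule 135): 111011111011
Gen 8 (rule 54): 000100000100
Gen 9 (rule 106): 001000001000
Gen 10 (rule 135): 111011111011
Gen 11 (rule 54): 000100000100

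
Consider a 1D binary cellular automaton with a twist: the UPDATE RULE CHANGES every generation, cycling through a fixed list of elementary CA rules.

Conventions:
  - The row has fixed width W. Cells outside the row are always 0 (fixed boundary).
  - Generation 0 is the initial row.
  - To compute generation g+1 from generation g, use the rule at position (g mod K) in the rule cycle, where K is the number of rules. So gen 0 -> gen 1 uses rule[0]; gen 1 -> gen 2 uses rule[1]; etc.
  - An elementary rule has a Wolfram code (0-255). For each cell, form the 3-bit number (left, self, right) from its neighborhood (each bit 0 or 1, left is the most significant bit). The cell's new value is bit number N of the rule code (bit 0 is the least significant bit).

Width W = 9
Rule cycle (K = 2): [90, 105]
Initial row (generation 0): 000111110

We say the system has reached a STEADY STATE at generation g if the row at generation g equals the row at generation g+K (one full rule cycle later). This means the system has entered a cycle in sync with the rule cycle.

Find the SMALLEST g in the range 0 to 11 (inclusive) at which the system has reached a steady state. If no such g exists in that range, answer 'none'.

Answer: 1

Derivation:
Gen 0: 000111110
Gen 1 (rule 90): 001100011
Gen 2 (rule 105): 101101011
Gen 3 (rule 90): 001100011
Gen 4 (rule 105): 101101011
Gen 5 (rule 90): 001100011
Gen 6 (rule 105): 101101011
Gen 7 (rule 90): 001100011
Gen 8 (rule 105): 101101011
Gen 9 (rule 90): 001100011
Gen 10 (rule 105): 101101011
Gen 11 (rule 90): 001100011
Gen 12 (rule 105): 101101011
Gen 13 (rule 90): 001100011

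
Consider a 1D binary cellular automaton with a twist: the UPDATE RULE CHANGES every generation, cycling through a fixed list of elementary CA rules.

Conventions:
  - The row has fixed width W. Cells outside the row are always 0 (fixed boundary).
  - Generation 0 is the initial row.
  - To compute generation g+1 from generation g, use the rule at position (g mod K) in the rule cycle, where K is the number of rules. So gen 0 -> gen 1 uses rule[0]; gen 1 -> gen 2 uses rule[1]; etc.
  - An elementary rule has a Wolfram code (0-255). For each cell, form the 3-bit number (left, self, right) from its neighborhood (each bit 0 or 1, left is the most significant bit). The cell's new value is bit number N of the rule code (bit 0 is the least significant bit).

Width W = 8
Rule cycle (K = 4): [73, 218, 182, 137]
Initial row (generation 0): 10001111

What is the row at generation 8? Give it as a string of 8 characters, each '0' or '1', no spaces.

Answer: 10001100

Derivation:
Gen 0: 10001111
Gen 1 (rule 73): 00101001
Gen 2 (rule 218): 01000110
Gen 3 (rule 182): 11101001
Gen 4 (rule 137): 11000000
Gen 5 (rule 73): 11011111
Gen 6 (rule 218): 11011111
Gen 7 (rule 182): 00101110
Gen 8 (rule 137): 10001100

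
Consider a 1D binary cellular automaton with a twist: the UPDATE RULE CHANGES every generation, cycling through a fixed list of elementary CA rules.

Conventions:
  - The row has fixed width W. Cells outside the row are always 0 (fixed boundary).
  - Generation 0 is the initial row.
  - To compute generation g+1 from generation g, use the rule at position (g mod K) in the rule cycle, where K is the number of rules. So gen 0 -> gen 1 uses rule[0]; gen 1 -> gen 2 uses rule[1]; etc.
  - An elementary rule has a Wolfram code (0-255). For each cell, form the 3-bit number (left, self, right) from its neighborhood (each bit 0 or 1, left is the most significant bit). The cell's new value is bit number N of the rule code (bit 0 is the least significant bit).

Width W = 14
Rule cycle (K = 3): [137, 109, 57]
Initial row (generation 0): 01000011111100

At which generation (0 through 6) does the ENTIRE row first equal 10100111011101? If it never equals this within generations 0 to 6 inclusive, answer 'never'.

Answer: 5

Derivation:
Gen 0: 01000011111100
Gen 1 (rule 137): 00011011111001
Gen 2 (rule 109): 11011110001001
Gen 3 (rule 57): 10110001100100
Gen 4 (rule 137): 00100101000001
Gen 5 (rule 109): 10100111011101
Gen 6 (rule 57): 01010100110010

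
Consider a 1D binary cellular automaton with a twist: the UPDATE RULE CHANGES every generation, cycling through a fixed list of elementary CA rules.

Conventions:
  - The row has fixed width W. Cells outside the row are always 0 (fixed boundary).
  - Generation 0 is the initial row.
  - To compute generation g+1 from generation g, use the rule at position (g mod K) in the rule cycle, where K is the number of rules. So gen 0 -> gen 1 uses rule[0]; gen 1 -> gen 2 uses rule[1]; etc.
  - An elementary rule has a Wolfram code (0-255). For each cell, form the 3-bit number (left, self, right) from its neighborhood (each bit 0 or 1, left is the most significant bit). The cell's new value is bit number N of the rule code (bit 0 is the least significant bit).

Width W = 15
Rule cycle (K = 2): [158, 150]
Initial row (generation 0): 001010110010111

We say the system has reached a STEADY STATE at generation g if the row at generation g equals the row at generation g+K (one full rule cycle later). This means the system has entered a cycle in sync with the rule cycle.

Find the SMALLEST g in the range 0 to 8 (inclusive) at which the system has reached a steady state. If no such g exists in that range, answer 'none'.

Gen 0: 001010110010111
Gen 1 (rule 158): 011010101110110
Gen 2 (rule 150): 100010100100001
Gen 3 (rule 158): 110110111110011
Gen 4 (rule 150): 000000011101100
Gen 5 (rule 158): 000000111001010
Gen 6 (rule 150): 000001010111011
Gen 7 (rule 158): 000011010110010
Gen 8 (rule 150): 000100010001111
Gen 9 (rule 158): 001110111011110
Gen 10 (rule 150): 010100010001101

Answer: none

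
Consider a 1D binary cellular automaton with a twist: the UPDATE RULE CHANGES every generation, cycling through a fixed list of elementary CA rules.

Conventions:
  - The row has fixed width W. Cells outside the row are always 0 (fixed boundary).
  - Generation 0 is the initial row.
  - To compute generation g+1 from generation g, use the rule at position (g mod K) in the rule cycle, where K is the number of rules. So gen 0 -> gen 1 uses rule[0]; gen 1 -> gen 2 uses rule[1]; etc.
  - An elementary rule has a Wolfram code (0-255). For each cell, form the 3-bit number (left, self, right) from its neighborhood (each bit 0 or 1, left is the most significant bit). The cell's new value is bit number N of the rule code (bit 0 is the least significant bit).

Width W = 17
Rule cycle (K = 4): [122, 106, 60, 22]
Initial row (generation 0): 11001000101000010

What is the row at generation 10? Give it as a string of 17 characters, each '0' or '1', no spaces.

Gen 0: 11001000101000010
Gen 1 (rule 122): 11110101010100101
Gen 2 (rule 106): 10011010101001010
Gen 3 (rule 60): 11010111111101111
Gen 4 (rule 22): 00010000000000000
Gen 5 (rule 122): 00101000000000000
Gen 6 (rule 106): 01010000000000000
Gen 7 (rule 60): 01111000000000000
Gen 8 (rule 22): 10000100000000000
Gen 9 (rule 122): 01001010000000000
Gen 10 (rule 106): 10010100000000000

Answer: 10010100000000000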